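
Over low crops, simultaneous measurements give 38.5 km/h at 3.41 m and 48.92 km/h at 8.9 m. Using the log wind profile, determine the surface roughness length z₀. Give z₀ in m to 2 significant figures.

Log law: V(z) ∝ ln(z/z₀). With r = V₁/V₂ = 38.5/48.92 = 0.78700,
r · ln(z₂/z₀) = ln(z₁/z₀) ⇒ ln z₀ = (ln z₁ − r·ln z₂)/(1 − r)
ln z₀ = (1.22671 − 0.78700×2.18605) / 0.21300 = -2.3179
z₀ = exp(-2.3179) = 0.09848 m

z₀ ≈ 0.098 m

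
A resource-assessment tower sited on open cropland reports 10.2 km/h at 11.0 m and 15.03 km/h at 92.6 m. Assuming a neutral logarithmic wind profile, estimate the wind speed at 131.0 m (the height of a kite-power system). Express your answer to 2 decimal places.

15.82 km/h

Log law: V ∝ ln(z/z₀). From the pair, with r = V₁/V₂ = 0.67864,
ln z₀ = (ln z₁ − r·ln z₂)/(1 − r) = (2.3979 − 0.67864×4.5283)/0.32136 = -2.1011 → z₀ = 0.1223 m
V₃ = V₁ · ln(z₃/z₀)/ln(z₁/z₀) = 10.2 × 6.9763/4.4990 = 15.8165 km/h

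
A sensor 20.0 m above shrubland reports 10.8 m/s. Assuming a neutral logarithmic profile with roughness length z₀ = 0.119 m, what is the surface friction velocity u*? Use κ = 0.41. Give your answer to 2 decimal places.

Log law: V(z) = (u*/κ) · ln(z/z₀) ⇒ u* = κ · V / ln(z/z₀)
u* = 0.41 × 10.8 / ln(20.0/0.119) = 0.41 × 10.8 / 5.1244
   = 4.4280 / 5.1244 = 0.8641 m/s

u* ≈ 0.86 m/s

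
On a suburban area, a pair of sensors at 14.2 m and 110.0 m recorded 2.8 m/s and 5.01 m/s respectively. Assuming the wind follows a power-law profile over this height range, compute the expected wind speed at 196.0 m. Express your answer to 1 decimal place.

5.9 m/s

First find α: α = ln(V₂/V₁)/ln(z₂/z₁) = ln(5.01/2.8)/ln(110.0/14.2) = 0.58182/2.04724 = 0.2842
Extrapolate from 110.0 m to 196.0 m: V₃ = 5.01 × (196.0/110.0)^0.2842 = 5.01 × 1.1784 = 5.9038 m/s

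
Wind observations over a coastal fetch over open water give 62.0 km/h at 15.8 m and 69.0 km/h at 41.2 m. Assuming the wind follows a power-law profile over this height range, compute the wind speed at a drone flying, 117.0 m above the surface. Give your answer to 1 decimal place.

First find α: α = ln(V₂/V₁)/ln(z₂/z₁) = ln(69.0/62.0)/ln(41.2/15.8) = 0.10697/0.95843 = 0.1116
Extrapolate from 41.2 m to 117.0 m: V₃ = 69.0 × (117.0/41.2)^0.1116 = 69.0 × 1.1236 = 77.5250 km/h

77.5 km/h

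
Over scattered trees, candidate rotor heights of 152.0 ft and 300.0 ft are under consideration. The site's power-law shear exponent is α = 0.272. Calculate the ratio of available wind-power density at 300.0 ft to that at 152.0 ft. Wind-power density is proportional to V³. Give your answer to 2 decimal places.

Speed ratio: V_B/V_A = (z_B/z_A)^α = (300.0/152.0)^0.272 = (1.9737)^0.272 = 1.20314
Power-density ratio: P_B/P_A = (V_B/V_A)³ = (1.20314)³ = 1.74159

1.74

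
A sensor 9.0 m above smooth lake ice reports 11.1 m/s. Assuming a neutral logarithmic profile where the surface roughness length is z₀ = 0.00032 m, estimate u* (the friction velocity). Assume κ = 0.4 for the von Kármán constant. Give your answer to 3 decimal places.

Log law: V(z) = (u*/κ) · ln(z/z₀) ⇒ u* = κ · V / ln(z/z₀)
u* = 0.4 × 11.1 / ln(9.0/0.00032) = 0.4 × 11.1 / 10.2444
   = 4.4400 / 10.2444 = 0.4334 m/s

u* ≈ 0.433 m/s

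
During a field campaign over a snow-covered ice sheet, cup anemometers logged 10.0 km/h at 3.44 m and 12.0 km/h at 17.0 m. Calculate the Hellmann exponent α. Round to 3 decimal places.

α ≈ 0.114

Power law: V₂/V₁ = (z₂/z₁)^α ⇒ α = ln(V₂/V₁) / ln(z₂/z₁)
α = ln(12.0/10.0) / ln(17.0/3.44) = ln(1.2000) / ln(4.9419)
  = 0.18232 / 1.59774 = 0.11411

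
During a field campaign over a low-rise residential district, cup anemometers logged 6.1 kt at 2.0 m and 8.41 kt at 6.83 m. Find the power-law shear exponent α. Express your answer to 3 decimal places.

Power law: V₂/V₁ = (z₂/z₁)^α ⇒ α = ln(V₂/V₁) / ln(z₂/z₁)
α = ln(8.41/6.1) / ln(6.83/2.0) = ln(1.3787) / ln(3.4150)
  = 0.32113 / 1.22818 = 0.26147

α ≈ 0.261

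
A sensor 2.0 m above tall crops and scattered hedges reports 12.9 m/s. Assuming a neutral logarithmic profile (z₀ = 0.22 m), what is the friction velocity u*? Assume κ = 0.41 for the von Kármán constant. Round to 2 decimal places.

u* ≈ 2.40 m/s

Log law: V(z) = (u*/κ) · ln(z/z₀) ⇒ u* = κ · V / ln(z/z₀)
u* = 0.41 × 12.9 / ln(2.0/0.22) = 0.41 × 12.9 / 2.2073
   = 5.2890 / 2.2073 = 2.3962 m/s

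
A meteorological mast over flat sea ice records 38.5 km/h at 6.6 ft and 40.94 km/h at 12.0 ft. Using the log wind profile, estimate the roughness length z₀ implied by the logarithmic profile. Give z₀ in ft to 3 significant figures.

Log law: V(z) ∝ ln(z/z₀). With r = V₁/V₂ = 38.5/40.94 = 0.94040,
r · ln(z₂/z₀) = ln(z₁/z₀) ⇒ ln z₀ = (ln z₁ − r·ln z₂)/(1 − r)
ln z₀ = (1.88707 − 0.94040×2.48491) / 0.05960 = -7.5460
z₀ = exp(-7.5460) = 0.0005282 ft

z₀ ≈ 0.000528 ft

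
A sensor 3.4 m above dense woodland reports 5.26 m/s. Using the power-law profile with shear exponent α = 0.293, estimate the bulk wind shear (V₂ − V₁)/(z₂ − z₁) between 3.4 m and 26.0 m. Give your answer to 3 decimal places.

Power law: V₂ = V₁ · (z₂/z₁)^α = 5.26 × (7.6471)^0.293 = 9.5466 m/s
ΔV/Δz = (9.5466 − 5.26)/(26.0 − 3.4) = 4.2866/22.6000 = 0.18967 m/s/m

0.190 m/s/m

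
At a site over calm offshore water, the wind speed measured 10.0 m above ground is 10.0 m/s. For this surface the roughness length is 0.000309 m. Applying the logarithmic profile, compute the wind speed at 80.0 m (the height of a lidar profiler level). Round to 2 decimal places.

12.00 m/s

Log law: V(z) ∝ ln(z/z₀), so V₂/V₁ = ln(z₂/z₀) / ln(z₁/z₀).
ln(80.0/0.000309) = 12.4642, ln(10.0/0.000309) = 10.3848
V₂ = 10.0 × 12.4642/10.3848 = 10.0 × 1.2002 = 12.0024 m/s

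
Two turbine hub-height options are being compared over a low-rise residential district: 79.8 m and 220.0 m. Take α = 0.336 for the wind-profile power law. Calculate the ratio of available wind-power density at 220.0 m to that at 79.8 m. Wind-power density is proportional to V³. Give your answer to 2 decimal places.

2.78

Speed ratio: V_B/V_A = (z_B/z_A)^α = (220.0/79.8)^0.336 = (2.7569)^0.336 = 1.40599
Power-density ratio: P_B/P_A = (V_B/V_A)³ = (1.40599)³ = 2.77935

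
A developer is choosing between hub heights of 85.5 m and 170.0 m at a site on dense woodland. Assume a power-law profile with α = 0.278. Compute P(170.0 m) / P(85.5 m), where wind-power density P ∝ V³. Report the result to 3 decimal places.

1.774

Speed ratio: V_B/V_A = (z_B/z_A)^α = (170.0/85.5)^0.278 = (1.9883)^0.278 = 1.21054
Power-density ratio: P_B/P_A = (V_B/V_A)³ = (1.21054)³ = 1.77392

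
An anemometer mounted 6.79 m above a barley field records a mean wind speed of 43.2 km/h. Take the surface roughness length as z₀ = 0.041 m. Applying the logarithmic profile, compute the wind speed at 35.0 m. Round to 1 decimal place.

57.1 km/h

Log law: V(z) ∝ ln(z/z₀), so V₂/V₁ = ln(z₂/z₀) / ln(z₁/z₀).
ln(35.0/0.041) = 6.7495, ln(6.79/0.041) = 5.1096
V₂ = 43.2 × 6.7495/5.1096 = 43.2 × 1.3209 = 57.0647 km/h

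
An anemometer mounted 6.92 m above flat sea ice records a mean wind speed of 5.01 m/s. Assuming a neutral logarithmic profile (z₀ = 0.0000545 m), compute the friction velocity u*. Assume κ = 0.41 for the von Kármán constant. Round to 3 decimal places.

Log law: V(z) = (u*/κ) · ln(z/z₀) ⇒ u* = κ · V / ln(z/z₀)
u* = 0.41 × 5.01 / ln(6.92/0.0000545) = 0.41 × 5.01 / 11.7517
   = 2.0541 / 11.7517 = 0.1748 m/s

u* ≈ 0.175 m/s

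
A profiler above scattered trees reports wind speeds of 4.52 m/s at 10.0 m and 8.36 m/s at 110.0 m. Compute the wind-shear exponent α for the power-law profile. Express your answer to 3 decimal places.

α ≈ 0.256

Power law: V₂/V₁ = (z₂/z₁)^α ⇒ α = ln(V₂/V₁) / ln(z₂/z₁)
α = ln(8.36/4.52) / ln(110.0/10.0) = ln(1.8496) / ln(11.0000)
  = 0.61495 / 2.39790 = 0.25645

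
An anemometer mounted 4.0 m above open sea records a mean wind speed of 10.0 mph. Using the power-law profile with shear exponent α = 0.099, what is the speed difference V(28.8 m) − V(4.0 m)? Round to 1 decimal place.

Power law: V₂ = V₁ · (z₂/z₁)^α = 10.0 × (7.2000)^0.099 = 12.1584 mph
ΔV = 12.1584 − 10.0 = 2.1584 mph

2.2 mph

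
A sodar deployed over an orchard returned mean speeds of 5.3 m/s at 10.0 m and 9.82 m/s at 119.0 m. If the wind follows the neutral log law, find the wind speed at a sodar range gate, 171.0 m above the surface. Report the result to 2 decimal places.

Log law: V ∝ ln(z/z₀). From the pair, with r = V₁/V₂ = 0.53971,
ln z₀ = (ln z₁ − r·ln z₂)/(1 − r) = (2.3026 − 0.53971×4.7791)/0.46029 = -0.6013 → z₀ = 0.5481 m
V₃ = V₁ · ln(z₃/z₀)/ln(z₁/z₀) = 5.3 × 5.7430/2.9039 = 10.4817 m/s

10.48 m/s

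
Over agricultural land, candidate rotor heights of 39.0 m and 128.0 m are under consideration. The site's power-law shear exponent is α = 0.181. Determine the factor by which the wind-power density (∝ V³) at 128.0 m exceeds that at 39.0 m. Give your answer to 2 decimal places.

Speed ratio: V_B/V_A = (z_B/z_A)^α = (128.0/39.0)^0.181 = (3.2821)^0.181 = 1.24000
Power-density ratio: P_B/P_A = (V_B/V_A)³ = (1.24000)³ = 1.90663

1.91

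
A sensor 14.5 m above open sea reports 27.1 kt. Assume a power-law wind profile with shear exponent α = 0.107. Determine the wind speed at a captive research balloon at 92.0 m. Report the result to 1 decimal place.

Power-law profile: V₂ = V₁ · (z₂/z₁)^α
V₂ = 27.1 × (92.0/14.5)^0.107 = 27.1 × (6.3448)^0.107
    = 27.1 × 1.2186 = 33.0239 kt

33.0 kt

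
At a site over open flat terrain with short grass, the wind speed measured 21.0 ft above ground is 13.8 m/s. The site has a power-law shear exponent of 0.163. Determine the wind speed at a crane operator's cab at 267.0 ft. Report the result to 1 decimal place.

Power-law profile: V₂ = V₁ · (z₂/z₁)^α
V₂ = 13.8 × (267.0/21.0)^0.163 = 13.8 × (12.7143)^0.163
    = 13.8 × 1.5136 = 20.8871 m/s

20.9 m/s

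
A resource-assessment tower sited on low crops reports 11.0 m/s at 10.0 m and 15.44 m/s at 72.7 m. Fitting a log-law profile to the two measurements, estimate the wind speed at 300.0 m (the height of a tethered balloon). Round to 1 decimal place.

Log law: V ∝ ln(z/z₀). From the pair, with r = V₁/V₂ = 0.71244,
ln z₀ = (ln z₁ − r·ln z₂)/(1 − r) = (2.3026 − 0.71244×4.2863)/0.28756 = -2.6121 → z₀ = 0.07338 m
V₃ = V₁ · ln(z₃/z₀)/ln(z₁/z₀) = 11.0 × 8.3159/4.9147 = 18.6125 m/s

18.6 m/s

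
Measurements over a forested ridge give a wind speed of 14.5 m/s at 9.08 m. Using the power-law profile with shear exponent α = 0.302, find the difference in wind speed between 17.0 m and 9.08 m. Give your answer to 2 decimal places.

3.02 m/s

Power law: V₂ = V₁ · (z₂/z₁)^α = 14.5 × (1.8722)^0.302 = 17.5235 m/s
ΔV = 17.5235 − 14.5 = 3.0235 m/s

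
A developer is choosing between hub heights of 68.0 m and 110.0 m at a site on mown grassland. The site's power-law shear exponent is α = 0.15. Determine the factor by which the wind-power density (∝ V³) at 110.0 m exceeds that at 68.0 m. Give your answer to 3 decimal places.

Speed ratio: V_B/V_A = (z_B/z_A)^α = (110.0/68.0)^0.15 = (1.6176)^0.15 = 1.07481
Power-density ratio: P_B/P_A = (V_B/V_A)³ = (1.07481)³ = 1.24165

1.242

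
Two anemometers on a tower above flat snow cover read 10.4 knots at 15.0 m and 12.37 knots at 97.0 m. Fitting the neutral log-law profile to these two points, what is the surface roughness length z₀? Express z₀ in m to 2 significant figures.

z₀ ≈ 0.00079 m

Log law: V(z) ∝ ln(z/z₀). With r = V₁/V₂ = 10.4/12.37 = 0.84074,
r · ln(z₂/z₀) = ln(z₁/z₀) ⇒ ln z₀ = (ln z₁ − r·ln z₂)/(1 − r)
ln z₀ = (2.70805 − 0.84074×4.57471) / 0.15926 = -7.1464
z₀ = exp(-7.1464) = 0.0007877 m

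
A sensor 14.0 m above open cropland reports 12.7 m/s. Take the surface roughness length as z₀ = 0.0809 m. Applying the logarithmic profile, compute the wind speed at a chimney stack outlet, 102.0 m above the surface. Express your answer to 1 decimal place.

17.6 m/s

Log law: V(z) ∝ ln(z/z₀), so V₂/V₁ = ln(z₂/z₀) / ln(z₁/z₀).
ln(102.0/0.0809) = 7.1395, ln(14.0/0.0809) = 5.1536
V₂ = 12.7 × 7.1395/5.1536 = 12.7 × 1.3853 = 17.5939 m/s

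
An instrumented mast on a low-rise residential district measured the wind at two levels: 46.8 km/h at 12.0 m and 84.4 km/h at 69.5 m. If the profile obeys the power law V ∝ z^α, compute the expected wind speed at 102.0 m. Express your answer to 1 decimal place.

First find α: α = ln(V₂/V₁)/ln(z₂/z₁) = ln(84.4/46.8)/ln(69.5/12.0) = 0.58968/1.75642 = 0.3357
Extrapolate from 69.5 m to 102.0 m: V₃ = 84.4 × (102.0/69.5)^0.3357 = 84.4 × 1.1375 = 96.0020 km/h

96.0 km/h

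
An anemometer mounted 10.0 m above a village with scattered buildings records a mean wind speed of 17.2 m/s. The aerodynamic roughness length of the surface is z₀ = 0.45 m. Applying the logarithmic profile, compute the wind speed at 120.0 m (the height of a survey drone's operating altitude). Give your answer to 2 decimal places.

30.98 m/s

Log law: V(z) ∝ ln(z/z₀), so V₂/V₁ = ln(z₂/z₀) / ln(z₁/z₀).
ln(120.0/0.45) = 5.5860, ln(10.0/0.45) = 3.1011
V₂ = 17.2 × 5.5860/3.1011 = 17.2 × 1.8013 = 30.9824 m/s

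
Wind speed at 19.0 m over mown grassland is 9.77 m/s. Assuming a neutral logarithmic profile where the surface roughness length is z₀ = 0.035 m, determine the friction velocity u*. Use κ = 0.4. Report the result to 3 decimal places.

u* ≈ 0.621 m/s

Log law: V(z) = (u*/κ) · ln(z/z₀) ⇒ u* = κ · V / ln(z/z₀)
u* = 0.4 × 9.77 / ln(19.0/0.035) = 0.4 × 9.77 / 6.2968
   = 3.9080 / 6.2968 = 0.6206 m/s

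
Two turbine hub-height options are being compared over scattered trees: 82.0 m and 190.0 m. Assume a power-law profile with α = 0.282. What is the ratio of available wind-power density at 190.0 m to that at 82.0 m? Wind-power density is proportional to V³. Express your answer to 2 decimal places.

2.04

Speed ratio: V_B/V_A = (z_B/z_A)^α = (190.0/82.0)^0.282 = (2.3171)^0.282 = 1.26740
Power-density ratio: P_B/P_A = (V_B/V_A)³ = (1.26740)³ = 2.03582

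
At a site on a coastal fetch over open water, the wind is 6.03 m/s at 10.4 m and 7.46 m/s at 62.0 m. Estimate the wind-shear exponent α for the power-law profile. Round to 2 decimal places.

Power law: V₂/V₁ = (z₂/z₁)^α ⇒ α = ln(V₂/V₁) / ln(z₂/z₁)
α = ln(7.46/6.03) / ln(62.0/10.4) = ln(1.2371) / ln(5.9615)
  = 0.21281 / 1.78533 = 0.11920

α ≈ 0.12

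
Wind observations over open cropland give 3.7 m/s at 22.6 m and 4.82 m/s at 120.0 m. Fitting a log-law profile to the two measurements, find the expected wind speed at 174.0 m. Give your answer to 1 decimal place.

5.1 m/s

Log law: V ∝ ln(z/z₀). From the pair, with r = V₁/V₂ = 0.76763,
ln z₀ = (ln z₁ − r·ln z₂)/(1 − r) = (3.1179 − 0.76763×4.7875)/0.23237 = -2.3975 → z₀ = 0.09094 m
V₃ = V₁ · ln(z₃/z₀)/ln(z₁/z₀) = 3.7 × 7.5566/5.5155 = 5.0693 m/s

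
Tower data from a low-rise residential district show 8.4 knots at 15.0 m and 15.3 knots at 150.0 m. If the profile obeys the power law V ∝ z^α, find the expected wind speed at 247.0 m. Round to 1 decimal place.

17.4 knots

First find α: α = ln(V₂/V₁)/ln(z₂/z₁) = ln(15.3/8.4)/ln(150.0/15.0) = 0.59962/2.30259 = 0.2604
Extrapolate from 150.0 m to 247.0 m: V₃ = 15.3 × (247.0/150.0)^0.2604 = 15.3 × 1.1387 = 17.4220 knots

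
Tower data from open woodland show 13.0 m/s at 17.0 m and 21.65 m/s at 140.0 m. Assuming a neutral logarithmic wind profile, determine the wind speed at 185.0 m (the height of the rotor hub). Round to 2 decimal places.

Log law: V ∝ ln(z/z₀). From the pair, with r = V₁/V₂ = 0.60046,
ln z₀ = (ln z₁ − r·ln z₂)/(1 − r) = (2.8332 − 0.60046×4.9416)/0.39954 = -0.3355 → z₀ = 0.7150 m
V₃ = V₁ · ln(z₃/z₀)/ln(z₁/z₀) = 13.0 × 5.5559/3.1687 = 22.7934 m/s

22.79 m/s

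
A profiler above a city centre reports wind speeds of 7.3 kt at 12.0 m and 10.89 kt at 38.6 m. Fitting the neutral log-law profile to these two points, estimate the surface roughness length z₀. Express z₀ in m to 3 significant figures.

z₀ ≈ 1.12 m

Log law: V(z) ∝ ln(z/z₀). With r = V₁/V₂ = 7.3/10.89 = 0.67034,
r · ln(z₂/z₀) = ln(z₁/z₀) ⇒ ln z₀ = (ln z₁ − r·ln z₂)/(1 − r)
ln z₀ = (2.48491 − 0.67034×3.65325) / 0.32966 = 0.1092
z₀ = exp(0.1092) = 1.115 m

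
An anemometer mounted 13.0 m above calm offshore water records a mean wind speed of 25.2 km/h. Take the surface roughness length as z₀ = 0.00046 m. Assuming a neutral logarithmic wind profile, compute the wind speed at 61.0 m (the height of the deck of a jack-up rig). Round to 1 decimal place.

Log law: V(z) ∝ ln(z/z₀), so V₂/V₁ = ln(z₂/z₀) / ln(z₁/z₀).
ln(61.0/0.00046) = 11.7952, ln(13.0/0.00046) = 10.2492
V₂ = 25.2 × 11.7952/10.2492 = 25.2 × 1.1508 = 29.0010 km/h

29.0 km/h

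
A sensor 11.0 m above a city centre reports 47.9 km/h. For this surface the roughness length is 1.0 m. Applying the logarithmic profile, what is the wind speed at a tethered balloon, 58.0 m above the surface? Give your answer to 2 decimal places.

Log law: V(z) ∝ ln(z/z₀), so V₂/V₁ = ln(z₂/z₀) / ln(z₁/z₀).
ln(58.0/1.0) = 4.0604, ln(11.0/1.0) = 2.3979
V₂ = 47.9 × 4.0604/2.3979 = 47.9 × 1.6933 = 81.1108 km/h

81.11 km/h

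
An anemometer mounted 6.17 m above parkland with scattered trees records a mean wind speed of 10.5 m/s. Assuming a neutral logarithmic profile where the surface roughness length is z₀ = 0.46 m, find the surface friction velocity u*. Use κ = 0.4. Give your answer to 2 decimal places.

Log law: V(z) = (u*/κ) · ln(z/z₀) ⇒ u* = κ · V / ln(z/z₀)
u* = 0.4 × 10.5 / ln(6.17/0.46) = 0.4 × 10.5 / 2.5962
   = 4.2000 / 2.5962 = 1.6177 m/s

u* ≈ 1.62 m/s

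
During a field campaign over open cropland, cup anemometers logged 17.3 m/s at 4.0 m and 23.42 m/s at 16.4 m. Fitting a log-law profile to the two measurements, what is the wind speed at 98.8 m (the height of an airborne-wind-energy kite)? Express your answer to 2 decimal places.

31.21 m/s

Log law: V ∝ ln(z/z₀). From the pair, with r = V₁/V₂ = 0.73868,
ln z₀ = (ln z₁ − r·ln z₂)/(1 − r) = (1.3863 − 0.73868×2.7973)/0.26132 = -2.6023 → z₀ = 0.07410 m
V₃ = V₁ · ln(z₃/z₀)/ln(z₁/z₀) = 17.3 × 7.1954/3.9886 = 31.2092 m/s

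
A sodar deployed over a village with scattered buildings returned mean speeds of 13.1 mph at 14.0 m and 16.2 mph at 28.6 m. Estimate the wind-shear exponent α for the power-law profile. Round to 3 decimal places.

α ≈ 0.297

Power law: V₂/V₁ = (z₂/z₁)^α ⇒ α = ln(V₂/V₁) / ln(z₂/z₁)
α = ln(16.2/13.1) / ln(28.6/14.0) = ln(1.2366) / ln(2.0429)
  = 0.21240 / 0.71435 = 0.29733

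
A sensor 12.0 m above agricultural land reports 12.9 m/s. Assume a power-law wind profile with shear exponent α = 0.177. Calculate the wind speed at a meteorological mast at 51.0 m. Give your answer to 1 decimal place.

Power-law profile: V₂ = V₁ · (z₂/z₁)^α
V₂ = 12.9 × (51.0/12.0)^0.177 = 12.9 × (4.2500)^0.177
    = 12.9 × 1.2919 = 16.6654 m/s

16.7 m/s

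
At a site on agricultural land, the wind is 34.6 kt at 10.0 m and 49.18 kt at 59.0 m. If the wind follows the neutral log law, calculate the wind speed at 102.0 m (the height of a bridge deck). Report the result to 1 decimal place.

53.7 kt

Log law: V ∝ ln(z/z₀). From the pair, with r = V₁/V₂ = 0.70354,
ln z₀ = (ln z₁ − r·ln z₂)/(1 − r) = (2.3026 − 0.70354×4.0775)/0.29646 = -1.9096 → z₀ = 0.1481 m
V₃ = V₁ · ln(z₃/z₀)/ln(z₁/z₀) = 34.6 × 6.5346/4.2122 = 53.6768 kt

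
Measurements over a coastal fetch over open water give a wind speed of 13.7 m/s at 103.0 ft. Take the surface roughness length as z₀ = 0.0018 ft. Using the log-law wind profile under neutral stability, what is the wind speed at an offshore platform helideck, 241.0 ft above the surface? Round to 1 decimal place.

14.8 m/s

Log law: V(z) ∝ ln(z/z₀), so V₂/V₁ = ln(z₂/z₀) / ln(z₁/z₀).
ln(241.0/0.0018) = 11.8048, ln(103.0/0.0018) = 10.9547
V₂ = 13.7 × 11.8048/10.9547 = 13.7 × 1.0776 = 14.7631 m/s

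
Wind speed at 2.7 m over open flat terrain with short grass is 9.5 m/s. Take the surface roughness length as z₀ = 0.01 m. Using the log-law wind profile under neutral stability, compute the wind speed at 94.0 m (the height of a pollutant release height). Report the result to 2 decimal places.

Log law: V(z) ∝ ln(z/z₀), so V₂/V₁ = ln(z₂/z₀) / ln(z₁/z₀).
ln(94.0/0.01) = 9.1485, ln(2.7/0.01) = 5.5984
V₂ = 9.5 × 9.1485/5.5984 = 9.5 × 1.6341 = 15.5241 m/s

15.52 m/s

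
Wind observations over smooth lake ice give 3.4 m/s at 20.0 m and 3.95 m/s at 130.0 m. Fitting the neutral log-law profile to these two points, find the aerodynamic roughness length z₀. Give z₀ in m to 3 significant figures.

Log law: V(z) ∝ ln(z/z₀). With r = V₁/V₂ = 3.4/3.95 = 0.86076,
r · ln(z₂/z₀) = ln(z₁/z₀) ⇒ ln z₀ = (ln z₁ − r·ln z₂)/(1 − r)
ln z₀ = (2.99573 − 0.86076×4.86753) / 0.13924 = -8.5754
z₀ = exp(-8.5754) = 0.0001887 m

z₀ ≈ 0.000189 m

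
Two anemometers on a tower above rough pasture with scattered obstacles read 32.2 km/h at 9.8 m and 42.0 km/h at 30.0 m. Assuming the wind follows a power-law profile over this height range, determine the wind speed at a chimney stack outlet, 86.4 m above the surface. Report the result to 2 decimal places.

53.99 km/h

First find α: α = ln(V₂/V₁)/ln(z₂/z₁) = ln(42.0/32.2)/ln(30.0/9.8) = 0.26570/1.11881 = 0.2375
Extrapolate from 30.0 m to 86.4 m: V₃ = 42.0 × (86.4/30.0)^0.2375 = 42.0 × 1.2856 = 53.9944 km/h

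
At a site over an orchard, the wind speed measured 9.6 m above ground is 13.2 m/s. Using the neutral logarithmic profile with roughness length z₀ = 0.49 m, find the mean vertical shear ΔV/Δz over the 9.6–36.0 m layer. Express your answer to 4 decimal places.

0.2221 m/s/m

Log law: V₂ = V₁ · ln(z₂/z₀)/ln(z₁/z₀) = 13.2 × 4.2969/2.9751 = 19.0644 m/s
ΔV/Δz = (19.0644 − 13.2)/(36.0 − 9.6) = 5.8644/26.4000 = 0.22214 m/s/m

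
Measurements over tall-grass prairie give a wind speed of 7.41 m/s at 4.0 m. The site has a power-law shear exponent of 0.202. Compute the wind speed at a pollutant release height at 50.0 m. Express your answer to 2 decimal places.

Power-law profile: V₂ = V₁ · (z₂/z₁)^α
V₂ = 7.41 × (50.0/4.0)^0.202 = 7.41 × (12.5000)^0.202
    = 7.41 × 1.6656 = 12.3422 m/s

12.34 m/s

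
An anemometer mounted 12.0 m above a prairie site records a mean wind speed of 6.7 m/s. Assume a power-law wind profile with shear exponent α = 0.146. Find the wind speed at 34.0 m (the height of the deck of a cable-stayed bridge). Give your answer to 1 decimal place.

Power-law profile: V₂ = V₁ · (z₂/z₁)^α
V₂ = 6.7 × (34.0/12.0)^0.146 = 6.7 × (2.8333)^0.146
    = 6.7 × 1.1642 = 7.8003 m/s

7.8 m/s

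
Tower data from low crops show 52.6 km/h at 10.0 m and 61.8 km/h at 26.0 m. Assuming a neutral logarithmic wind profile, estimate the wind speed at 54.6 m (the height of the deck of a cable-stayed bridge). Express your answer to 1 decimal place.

68.9 km/h

Log law: V ∝ ln(z/z₀). From the pair, with r = V₁/V₂ = 0.85113,
ln z₀ = (ln z₁ − r·ln z₂)/(1 − r) = (2.3026 − 0.85113×3.2581)/0.14887 = -3.1604 → z₀ = 0.04241 m
V₃ = V₁ · ln(z₃/z₀)/ln(z₁/z₀) = 52.6 × 7.1605/5.4630 = 68.9436 km/h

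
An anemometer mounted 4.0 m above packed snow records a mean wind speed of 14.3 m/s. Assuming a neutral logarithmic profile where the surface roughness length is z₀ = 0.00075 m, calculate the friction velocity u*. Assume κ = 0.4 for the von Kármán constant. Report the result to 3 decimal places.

Log law: V(z) = (u*/κ) · ln(z/z₀) ⇒ u* = κ · V / ln(z/z₀)
u* = 0.4 × 14.3 / ln(4.0/0.00075) = 0.4 × 14.3 / 8.5817
   = 5.7200 / 8.5817 = 0.6665 m/s

u* ≈ 0.667 m/s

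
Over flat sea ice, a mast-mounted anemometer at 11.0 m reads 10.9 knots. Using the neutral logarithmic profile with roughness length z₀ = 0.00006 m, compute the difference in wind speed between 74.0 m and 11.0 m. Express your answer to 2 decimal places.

Log law: V₂ = V₁ · ln(z₂/z₀)/ln(z₁/z₀) = 10.9 × 14.0252/12.1191 = 12.6144 knots
ΔV = 12.6144 − 10.9 = 1.7144 knots

1.71 knots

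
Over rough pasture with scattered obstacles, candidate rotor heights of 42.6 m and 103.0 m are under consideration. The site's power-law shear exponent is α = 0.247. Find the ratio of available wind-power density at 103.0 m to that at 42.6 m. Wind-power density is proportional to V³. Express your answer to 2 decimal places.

Speed ratio: V_B/V_A = (z_B/z_A)^α = (103.0/42.6)^0.247 = (2.4178)^0.247 = 1.24367
Power-density ratio: P_B/P_A = (V_B/V_A)³ = (1.24367)³ = 1.92362

1.92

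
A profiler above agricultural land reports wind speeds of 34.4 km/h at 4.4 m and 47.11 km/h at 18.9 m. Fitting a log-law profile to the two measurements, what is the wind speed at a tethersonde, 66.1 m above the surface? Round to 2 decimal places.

Log law: V ∝ ln(z/z₀). From the pair, with r = V₁/V₂ = 0.73021,
ln z₀ = (ln z₁ − r·ln z₂)/(1 − r) = (1.4816 − 0.73021×2.9392)/0.26979 = -2.4633 → z₀ = 0.08515 m
V₃ = V₁ · ln(z₃/z₀)/ln(z₁/z₀) = 34.4 × 6.6545/3.9449 = 58.0276 km/h

58.03 km/h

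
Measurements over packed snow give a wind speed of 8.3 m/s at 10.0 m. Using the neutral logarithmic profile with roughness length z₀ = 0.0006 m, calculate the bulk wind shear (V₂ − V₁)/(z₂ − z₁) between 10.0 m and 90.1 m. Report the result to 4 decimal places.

0.0234 m/s/m

Log law: V₂ = V₁ · ln(z₂/z₀)/ln(z₁/z₀) = 8.3 × 11.9195/9.7212 = 10.1770 m/s
ΔV/Δz = (10.1770 − 8.3)/(90.1 − 10.0) = 1.8770/80.1000 = 0.02343 m/s/m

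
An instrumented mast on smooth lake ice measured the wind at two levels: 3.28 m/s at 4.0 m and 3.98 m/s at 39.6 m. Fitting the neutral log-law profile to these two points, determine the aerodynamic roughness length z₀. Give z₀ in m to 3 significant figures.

Log law: V(z) ∝ ln(z/z₀). With r = V₁/V₂ = 3.28/3.98 = 0.82412,
r · ln(z₂/z₀) = ln(z₁/z₀) ⇒ ln z₀ = (ln z₁ − r·ln z₂)/(1 − r)
ln z₀ = (1.38629 − 0.82412×3.67883) / 0.17588 = -9.3559
z₀ = exp(-9.3559) = 0.00008646 m

z₀ ≈ 0.0000865 m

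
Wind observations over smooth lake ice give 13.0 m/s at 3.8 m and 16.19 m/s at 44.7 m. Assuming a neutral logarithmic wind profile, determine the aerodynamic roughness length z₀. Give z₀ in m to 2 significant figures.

z₀ ≈ 0.00016 m

Log law: V(z) ∝ ln(z/z₀). With r = V₁/V₂ = 13.0/16.19 = 0.80296,
r · ln(z₂/z₀) = ln(z₁/z₀) ⇒ ln z₀ = (ln z₁ − r·ln z₂)/(1 − r)
ln z₀ = (1.33500 − 0.80296×3.79997) / 0.19704 = -8.7103
z₀ = exp(-8.7103) = 0.0001649 m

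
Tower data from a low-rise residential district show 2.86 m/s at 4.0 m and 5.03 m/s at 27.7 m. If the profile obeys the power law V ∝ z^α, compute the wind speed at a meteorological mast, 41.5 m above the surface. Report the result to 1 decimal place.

First find α: α = ln(V₂/V₁)/ln(z₂/z₁) = ln(5.03/2.86)/ln(27.7/4.0) = 0.56460/1.93514 = 0.2918
Extrapolate from 27.7 m to 41.5 m: V₃ = 5.03 × (41.5/27.7)^0.2918 = 5.03 × 1.1252 = 5.6597 m/s

5.7 m/s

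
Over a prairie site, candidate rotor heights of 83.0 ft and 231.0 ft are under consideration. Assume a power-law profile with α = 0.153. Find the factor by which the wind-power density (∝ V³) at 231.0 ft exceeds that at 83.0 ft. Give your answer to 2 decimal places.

1.60

Speed ratio: V_B/V_A = (z_B/z_A)^α = (231.0/83.0)^0.153 = (2.7831)^0.153 = 1.16954
Power-density ratio: P_B/P_A = (V_B/V_A)³ = (1.16954)³ = 1.59971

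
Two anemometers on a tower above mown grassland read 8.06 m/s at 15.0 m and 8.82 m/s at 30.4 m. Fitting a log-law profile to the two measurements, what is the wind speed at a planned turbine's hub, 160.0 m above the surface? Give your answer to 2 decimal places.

10.61 m/s

Log law: V ∝ ln(z/z₀). From the pair, with r = V₁/V₂ = 0.91383,
ln z₀ = (ln z₁ − r·ln z₂)/(1 − r) = (2.7081 − 0.91383×3.4144)/0.08617 = -4.7834 → z₀ = 0.008367 m
V₃ = V₁ · ln(z₃/z₀)/ln(z₁/z₀) = 8.06 × 9.8586/7.4915 = 10.6068 m/s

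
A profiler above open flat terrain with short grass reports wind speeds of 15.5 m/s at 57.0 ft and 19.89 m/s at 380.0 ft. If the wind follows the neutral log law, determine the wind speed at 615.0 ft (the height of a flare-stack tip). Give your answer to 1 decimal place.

Log law: V ∝ ln(z/z₀). From the pair, with r = V₁/V₂ = 0.77929,
ln z₀ = (ln z₁ − r·ln z₂)/(1 − r) = (4.0431 − 0.77929×5.9402)/0.22071 = -2.6552 → z₀ = 0.07028 ft
V₃ = V₁ · ln(z₃/z₀)/ln(z₁/z₀) = 15.5 × 9.0768/6.6983 = 21.0041 m/s

21.0 m/s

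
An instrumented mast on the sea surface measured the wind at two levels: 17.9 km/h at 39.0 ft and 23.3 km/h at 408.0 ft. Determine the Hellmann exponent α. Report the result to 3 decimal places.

α ≈ 0.112

Power law: V₂/V₁ = (z₂/z₁)^α ⇒ α = ln(V₂/V₁) / ln(z₂/z₁)
α = ln(23.3/17.9) / ln(408.0/39.0) = ln(1.3017) / ln(10.4615)
  = 0.26365 / 2.34771 = 0.11230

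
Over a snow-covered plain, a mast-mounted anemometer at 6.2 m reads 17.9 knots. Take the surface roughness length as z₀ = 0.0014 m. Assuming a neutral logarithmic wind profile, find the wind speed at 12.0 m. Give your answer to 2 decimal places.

19.31 knots

Log law: V(z) ∝ ln(z/z₀), so V₂/V₁ = ln(z₂/z₀) / ln(z₁/z₀).
ln(12.0/0.0014) = 9.0562, ln(6.2/0.0014) = 8.3958
V₂ = 17.9 × 9.0562/8.3958 = 17.9 × 1.0787 = 19.3079 knots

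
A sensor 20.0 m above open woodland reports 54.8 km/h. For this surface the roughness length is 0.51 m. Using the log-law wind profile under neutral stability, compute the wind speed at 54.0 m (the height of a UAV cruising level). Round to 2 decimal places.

Log law: V(z) ∝ ln(z/z₀), so V₂/V₁ = ln(z₂/z₀) / ln(z₁/z₀).
ln(54.0/0.51) = 4.6623, ln(20.0/0.51) = 3.6691
V₂ = 54.8 × 4.6623/3.6691 = 54.8 × 1.2707 = 69.6348 km/h

69.63 km/h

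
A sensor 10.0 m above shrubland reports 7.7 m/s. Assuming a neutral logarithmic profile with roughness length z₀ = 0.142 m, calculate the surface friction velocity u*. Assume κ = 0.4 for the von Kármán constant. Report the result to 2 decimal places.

u* ≈ 0.72 m/s

Log law: V(z) = (u*/κ) · ln(z/z₀) ⇒ u* = κ · V / ln(z/z₀)
u* = 0.4 × 7.7 / ln(10.0/0.142) = 0.4 × 7.7 / 4.2545
   = 3.0800 / 4.2545 = 0.7239 m/s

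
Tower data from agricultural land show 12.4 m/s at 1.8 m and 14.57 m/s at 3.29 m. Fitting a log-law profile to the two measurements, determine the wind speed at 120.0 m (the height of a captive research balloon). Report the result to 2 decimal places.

27.51 m/s

Log law: V ∝ ln(z/z₀). From the pair, with r = V₁/V₂ = 0.85106,
ln z₀ = (ln z₁ − r·ln z₂)/(1 − r) = (0.5878 − 0.85106×1.1909)/0.14894 = -2.8585 → z₀ = 0.05735 m
V₃ = V₁ · ln(z₃/z₀)/ln(z₁/z₀) = 12.4 × 7.6460/3.4463 = 27.5108 m/s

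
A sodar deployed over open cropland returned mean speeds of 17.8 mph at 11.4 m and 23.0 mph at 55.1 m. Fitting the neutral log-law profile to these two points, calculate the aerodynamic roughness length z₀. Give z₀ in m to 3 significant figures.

Log law: V(z) ∝ ln(z/z₀). With r = V₁/V₂ = 17.8/23.0 = 0.77391,
r · ln(z₂/z₀) = ln(z₁/z₀) ⇒ ln z₀ = (ln z₁ − r·ln z₂)/(1 − r)
ln z₀ = (2.43361 − 0.77391×4.00915) / 0.22609 = -2.9596
z₀ = exp(-2.9596) = 0.05184 m

z₀ ≈ 0.0518 m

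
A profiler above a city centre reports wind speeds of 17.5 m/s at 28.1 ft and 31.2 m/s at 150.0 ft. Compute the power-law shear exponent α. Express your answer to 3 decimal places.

Power law: V₂/V₁ = (z₂/z₁)^α ⇒ α = ln(V₂/V₁) / ln(z₂/z₁)
α = ln(31.2/17.5) / ln(150.0/28.1) = ln(1.7829) / ln(5.3381)
  = 0.57822 / 1.67487 = 0.34523

α ≈ 0.345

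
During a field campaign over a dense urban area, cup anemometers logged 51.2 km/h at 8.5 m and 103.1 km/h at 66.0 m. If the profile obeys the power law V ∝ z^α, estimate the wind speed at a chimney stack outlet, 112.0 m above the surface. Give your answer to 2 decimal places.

First find α: α = ln(V₂/V₁)/ln(z₂/z₁) = ln(103.1/51.2)/ln(66.0/8.5) = 0.69996/2.04959 = 0.3415
Extrapolate from 66.0 m to 112.0 m: V₃ = 103.1 × (112.0/66.0)^0.3415 = 103.1 × 1.1979 = 123.5080 km/h

123.51 km/h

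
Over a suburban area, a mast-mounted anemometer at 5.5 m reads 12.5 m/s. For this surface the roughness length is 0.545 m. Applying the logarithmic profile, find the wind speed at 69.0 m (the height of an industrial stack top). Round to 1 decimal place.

26.2 m/s

Log law: V(z) ∝ ln(z/z₀), so V₂/V₁ = ln(z₂/z₀) / ln(z₁/z₀).
ln(69.0/0.545) = 4.8411, ln(5.5/0.545) = 2.3117
V₂ = 12.5 × 4.8411/2.3117 = 12.5 × 2.0941 = 26.1768 m/s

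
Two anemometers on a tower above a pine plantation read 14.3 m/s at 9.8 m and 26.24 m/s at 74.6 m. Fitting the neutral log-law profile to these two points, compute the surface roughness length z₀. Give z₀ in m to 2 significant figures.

Log law: V(z) ∝ ln(z/z₀). With r = V₁/V₂ = 14.3/26.24 = 0.54497,
r · ln(z₂/z₀) = ln(z₁/z₀) ⇒ ln z₀ = (ln z₁ − r·ln z₂)/(1 − r)
ln z₀ = (2.28238 − 0.54497×4.31214) / 0.45503 = -0.1486
z₀ = exp(-0.1486) = 0.8619 m

z₀ ≈ 0.86 m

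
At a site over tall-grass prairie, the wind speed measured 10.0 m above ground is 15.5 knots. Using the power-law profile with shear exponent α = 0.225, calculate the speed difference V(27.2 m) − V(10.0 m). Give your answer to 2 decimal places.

Power law: V₂ = V₁ · (z₂/z₁)^α = 15.5 × (2.7200)^0.225 = 19.4138 knots
ΔV = 19.4138 − 15.5 = 3.9138 knots

3.91 knots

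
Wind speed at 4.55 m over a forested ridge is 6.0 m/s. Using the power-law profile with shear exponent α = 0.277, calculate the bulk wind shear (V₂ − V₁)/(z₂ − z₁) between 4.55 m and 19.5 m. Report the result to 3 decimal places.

0.199 m/s/m

Power law: V₂ = V₁ · (z₂/z₁)^α = 6.0 × (4.2857)^0.277 = 8.9789 m/s
ΔV/Δz = (8.9789 − 6.0)/(19.5 − 4.55) = 2.9789/14.9500 = 0.19926 m/s/m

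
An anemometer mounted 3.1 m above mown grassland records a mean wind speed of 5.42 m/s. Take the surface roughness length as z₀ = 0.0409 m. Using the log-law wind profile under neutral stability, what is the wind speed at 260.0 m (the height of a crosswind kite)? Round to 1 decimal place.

Log law: V(z) ∝ ln(z/z₀), so V₂/V₁ = ln(z₂/z₀) / ln(z₁/z₀).
ln(260.0/0.0409) = 8.7573, ln(3.1/0.0409) = 4.3280
V₂ = 5.42 × 8.7573/4.3280 = 5.42 × 2.0234 = 10.9668 m/s

11.0 m/s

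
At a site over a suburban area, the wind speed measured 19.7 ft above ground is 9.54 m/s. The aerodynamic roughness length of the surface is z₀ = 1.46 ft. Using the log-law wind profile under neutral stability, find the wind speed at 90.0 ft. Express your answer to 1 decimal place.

15.1 m/s

Log law: V(z) ∝ ln(z/z₀), so V₂/V₁ = ln(z₂/z₀) / ln(z₁/z₀).
ln(90.0/1.46) = 4.1214, ln(19.7/1.46) = 2.6022
V₂ = 9.54 × 4.1214/2.6022 = 9.54 × 1.5838 = 15.1096 m/s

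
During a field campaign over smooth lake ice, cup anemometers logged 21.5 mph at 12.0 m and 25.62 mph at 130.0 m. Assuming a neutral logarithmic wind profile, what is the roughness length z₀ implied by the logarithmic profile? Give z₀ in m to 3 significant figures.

Log law: V(z) ∝ ln(z/z₀). With r = V₁/V₂ = 21.5/25.62 = 0.83919,
r · ln(z₂/z₀) = ln(z₁/z₀) ⇒ ln z₀ = (ln z₁ − r·ln z₂)/(1 − r)
ln z₀ = (2.48491 − 0.83919×4.86753) / 0.16081 = -9.9487
z₀ = exp(-9.9487) = 0.00004779 m

z₀ ≈ 0.0000478 m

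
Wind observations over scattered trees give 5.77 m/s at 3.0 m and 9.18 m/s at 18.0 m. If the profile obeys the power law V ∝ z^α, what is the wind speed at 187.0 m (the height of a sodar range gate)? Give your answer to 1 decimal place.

16.8 m/s

First find α: α = ln(V₂/V₁)/ln(z₂/z₁) = ln(9.18/5.77)/ln(18.0/3.0) = 0.46436/1.79176 = 0.2592
Extrapolate from 18.0 m to 187.0 m: V₃ = 9.18 × (187.0/18.0)^0.2592 = 9.18 × 1.8342 = 16.8383 m/s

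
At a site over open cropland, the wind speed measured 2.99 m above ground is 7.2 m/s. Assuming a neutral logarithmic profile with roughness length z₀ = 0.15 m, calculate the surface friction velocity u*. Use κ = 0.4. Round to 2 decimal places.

u* ≈ 0.96 m/s

Log law: V(z) = (u*/κ) · ln(z/z₀) ⇒ u* = κ · V / ln(z/z₀)
u* = 0.4 × 7.2 / ln(2.99/0.15) = 0.4 × 7.2 / 2.9924
   = 2.8800 / 2.9924 = 0.9624 m/s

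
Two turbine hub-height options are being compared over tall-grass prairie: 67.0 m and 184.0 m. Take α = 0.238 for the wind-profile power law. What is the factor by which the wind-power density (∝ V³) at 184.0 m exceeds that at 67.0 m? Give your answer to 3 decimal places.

Speed ratio: V_B/V_A = (z_B/z_A)^α = (184.0/67.0)^0.238 = (2.7463)^0.238 = 1.27181
Power-density ratio: P_B/P_A = (V_B/V_A)³ = (1.27181)³ = 2.05713

2.057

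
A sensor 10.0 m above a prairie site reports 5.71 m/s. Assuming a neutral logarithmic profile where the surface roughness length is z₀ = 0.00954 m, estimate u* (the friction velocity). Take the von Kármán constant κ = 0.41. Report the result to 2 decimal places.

Log law: V(z) = (u*/κ) · ln(z/z₀) ⇒ u* = κ · V / ln(z/z₀)
u* = 0.41 × 5.71 / ln(10.0/0.00954) = 0.41 × 5.71 / 6.9548
   = 2.3411 / 6.9548 = 0.3366 m/s

u* ≈ 0.34 m/s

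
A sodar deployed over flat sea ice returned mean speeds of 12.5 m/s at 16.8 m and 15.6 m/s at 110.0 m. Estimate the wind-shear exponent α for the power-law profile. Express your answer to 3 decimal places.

α ≈ 0.118

Power law: V₂/V₁ = (z₂/z₁)^α ⇒ α = ln(V₂/V₁) / ln(z₂/z₁)
α = ln(15.6/12.5) / ln(110.0/16.8) = ln(1.2480) / ln(6.5476)
  = 0.22154 / 1.87910 = 0.11790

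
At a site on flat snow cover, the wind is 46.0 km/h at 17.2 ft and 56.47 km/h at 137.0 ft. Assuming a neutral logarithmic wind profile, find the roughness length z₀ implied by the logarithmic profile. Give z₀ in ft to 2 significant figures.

Log law: V(z) ∝ ln(z/z₀). With r = V₁/V₂ = 46.0/56.47 = 0.81459,
r · ln(z₂/z₀) = ln(z₁/z₀) ⇒ ln z₀ = (ln z₁ − r·ln z₂)/(1 − r)
ln z₀ = (2.84491 − 0.81459×4.91998) / 0.18541 = -6.2719
z₀ = exp(-6.2719) = 0.001889 ft

z₀ ≈ 0.0019 ft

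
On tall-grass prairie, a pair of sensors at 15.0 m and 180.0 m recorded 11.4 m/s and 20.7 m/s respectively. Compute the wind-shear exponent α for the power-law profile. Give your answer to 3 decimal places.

Power law: V₂/V₁ = (z₂/z₁)^α ⇒ α = ln(V₂/V₁) / ln(z₂/z₁)
α = ln(20.7/11.4) / ln(180.0/15.0) = ln(1.8158) / ln(12.0000)
  = 0.59652 / 2.48491 = 0.24006

α ≈ 0.240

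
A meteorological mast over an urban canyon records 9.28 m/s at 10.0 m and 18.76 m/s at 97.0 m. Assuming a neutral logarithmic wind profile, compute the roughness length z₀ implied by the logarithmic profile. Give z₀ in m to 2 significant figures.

z₀ ≈ 1.1 m

Log law: V(z) ∝ ln(z/z₀). With r = V₁/V₂ = 9.28/18.76 = 0.49467,
r · ln(z₂/z₀) = ln(z₁/z₀) ⇒ ln z₀ = (ln z₁ − r·ln z₂)/(1 − r)
ln z₀ = (2.30259 − 0.49467×4.57471) / 0.50533 = 0.0784
z₀ = exp(0.0784) = 1.082 m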